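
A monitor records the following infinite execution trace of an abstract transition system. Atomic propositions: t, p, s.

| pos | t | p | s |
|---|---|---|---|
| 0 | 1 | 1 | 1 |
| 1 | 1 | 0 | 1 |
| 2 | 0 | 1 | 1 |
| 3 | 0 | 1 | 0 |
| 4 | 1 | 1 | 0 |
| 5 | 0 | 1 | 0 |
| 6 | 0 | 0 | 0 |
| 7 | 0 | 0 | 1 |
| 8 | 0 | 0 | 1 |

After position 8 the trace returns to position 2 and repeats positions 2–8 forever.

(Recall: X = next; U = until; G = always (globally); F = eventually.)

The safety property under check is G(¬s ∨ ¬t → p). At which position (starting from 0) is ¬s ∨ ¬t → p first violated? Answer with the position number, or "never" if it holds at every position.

6

Check ¬s ∨ ¬t → p at each position in order: 0 ✓, 1 ✓, 2 ✓, 3 ✓, 4 ✓, 5 ✓.
At position 6 the labels are {}, so ¬s ∨ ¬t → p is false there. This is the first violation.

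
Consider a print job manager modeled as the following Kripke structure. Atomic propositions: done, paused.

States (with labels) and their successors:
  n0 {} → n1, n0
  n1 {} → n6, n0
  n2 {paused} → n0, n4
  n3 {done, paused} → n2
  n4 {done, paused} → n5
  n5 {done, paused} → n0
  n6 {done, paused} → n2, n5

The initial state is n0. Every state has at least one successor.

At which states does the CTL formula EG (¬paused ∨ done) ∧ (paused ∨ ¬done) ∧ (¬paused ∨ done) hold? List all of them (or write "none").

{n0, n1, n4, n5, n6}

States satisfying ¬paused ∨ done: {n0, n1, n3, n4, n5, n6}.
States satisfying EG (¬paused ∨ done): {n0, n1, n4, n5, n6}.
States satisfying ¬done: {n0, n1, n2}.
States satisfying paused ∨ ¬done: {n0, n1, n2, n3, n4, n5, n6}.
States satisfying ¬paused: {n0, n1}.
States satisfying (paused ∨ ¬done) ∧ (¬paused ∨ done): {n0, n1, n3, n4, n5, n6}.
States satisfying EG (¬paused ∨ done) ∧ (paused ∨ ¬done) ∧ (¬paused ∨ done): {n0, n1, n4, n5, n6}.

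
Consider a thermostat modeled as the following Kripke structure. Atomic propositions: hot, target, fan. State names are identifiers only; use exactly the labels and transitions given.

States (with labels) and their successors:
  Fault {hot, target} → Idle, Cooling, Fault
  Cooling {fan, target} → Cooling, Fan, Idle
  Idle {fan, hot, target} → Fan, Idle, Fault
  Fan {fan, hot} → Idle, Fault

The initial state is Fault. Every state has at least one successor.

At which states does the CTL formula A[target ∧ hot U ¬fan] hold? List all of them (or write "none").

{Fault}

States satisfying target ∧ hot: {Fault, Idle}.
States satisfying ¬fan: {Fault}.
States satisfying A[target ∧ hot U ¬fan]: {Fault}.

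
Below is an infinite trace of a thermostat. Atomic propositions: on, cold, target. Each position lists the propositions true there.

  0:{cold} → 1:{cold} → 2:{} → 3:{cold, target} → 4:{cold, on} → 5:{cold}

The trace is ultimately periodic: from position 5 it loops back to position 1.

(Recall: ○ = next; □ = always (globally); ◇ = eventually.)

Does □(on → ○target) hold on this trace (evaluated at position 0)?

on → ○target must hold at every position from 0 onward. It fails at position 4, so □(on → ○target) is false.
Positions where on holds: 4.
Check ○target at each: 4→fails.

No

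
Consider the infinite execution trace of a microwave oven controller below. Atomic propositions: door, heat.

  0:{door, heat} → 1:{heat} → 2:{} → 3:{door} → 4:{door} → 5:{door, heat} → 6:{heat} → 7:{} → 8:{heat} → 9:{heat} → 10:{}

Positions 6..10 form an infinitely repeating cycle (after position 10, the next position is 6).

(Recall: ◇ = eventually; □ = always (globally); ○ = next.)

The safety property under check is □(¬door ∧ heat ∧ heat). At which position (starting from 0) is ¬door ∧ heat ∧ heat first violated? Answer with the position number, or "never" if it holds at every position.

At position 0 the labels are {door, heat}, so ¬door ∧ heat ∧ heat is false there. This is the first violation.

0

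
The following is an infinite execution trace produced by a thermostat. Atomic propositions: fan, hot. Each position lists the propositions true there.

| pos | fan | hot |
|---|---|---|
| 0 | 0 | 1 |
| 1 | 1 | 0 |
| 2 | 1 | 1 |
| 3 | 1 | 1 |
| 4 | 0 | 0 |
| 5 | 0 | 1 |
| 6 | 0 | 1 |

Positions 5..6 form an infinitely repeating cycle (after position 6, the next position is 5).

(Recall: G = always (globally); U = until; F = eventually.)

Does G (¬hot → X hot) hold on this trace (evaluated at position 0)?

¬hot → X hot holds at every position 0..6, and those are all positions ever visited, so G (¬hot → X hot) holds.
Positions where ¬hot holds: 1, 4.
Check X hot at each: 1→ok, 4→ok.

Satisfied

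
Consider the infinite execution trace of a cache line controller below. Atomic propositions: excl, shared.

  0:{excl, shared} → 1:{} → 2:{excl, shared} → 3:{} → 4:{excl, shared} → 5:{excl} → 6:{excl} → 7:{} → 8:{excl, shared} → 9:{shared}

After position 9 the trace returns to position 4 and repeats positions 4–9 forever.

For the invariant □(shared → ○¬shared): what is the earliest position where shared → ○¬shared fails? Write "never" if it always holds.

Check shared → ○¬shared at each position in order: 0 ✓, 1 ✓, 2 ✓, 3 ✓, 4 ✓, 5 ✓, 6 ✓, 7 ✓.
At position 8 the labels are {excl, shared} and the next position 9 has {shared}, so shared → ○¬shared is false there. This is the first violation.

8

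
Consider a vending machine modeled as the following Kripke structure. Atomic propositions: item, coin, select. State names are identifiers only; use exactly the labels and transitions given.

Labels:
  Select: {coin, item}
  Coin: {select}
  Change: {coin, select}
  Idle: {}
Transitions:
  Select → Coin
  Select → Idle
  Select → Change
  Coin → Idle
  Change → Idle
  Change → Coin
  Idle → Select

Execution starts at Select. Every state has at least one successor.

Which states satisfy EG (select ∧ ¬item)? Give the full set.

States satisfying select ∧ ¬item: {Coin, Change}.
States satisfying EG (select ∧ ¬item): ∅.

none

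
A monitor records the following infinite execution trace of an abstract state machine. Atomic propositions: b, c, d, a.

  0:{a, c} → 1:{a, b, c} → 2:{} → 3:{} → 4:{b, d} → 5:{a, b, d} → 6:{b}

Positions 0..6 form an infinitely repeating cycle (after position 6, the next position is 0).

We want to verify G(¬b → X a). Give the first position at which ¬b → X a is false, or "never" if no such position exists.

2

Check ¬b → X a at each position in order: 0 ✓, 1 ✓.
At position 2 the labels are {} and the next position 3 has {}, so ¬b → X a is false there. This is the first violation.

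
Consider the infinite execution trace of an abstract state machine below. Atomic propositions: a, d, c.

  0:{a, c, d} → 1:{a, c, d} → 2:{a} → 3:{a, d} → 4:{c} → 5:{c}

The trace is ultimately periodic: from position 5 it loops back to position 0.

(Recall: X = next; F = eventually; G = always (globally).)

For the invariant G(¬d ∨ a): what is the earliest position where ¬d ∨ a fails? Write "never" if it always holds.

never

¬d ∨ a holds at every position 0..5, and those are all the positions the trace ever visits, so the invariant G(¬d ∨ a) is never violated.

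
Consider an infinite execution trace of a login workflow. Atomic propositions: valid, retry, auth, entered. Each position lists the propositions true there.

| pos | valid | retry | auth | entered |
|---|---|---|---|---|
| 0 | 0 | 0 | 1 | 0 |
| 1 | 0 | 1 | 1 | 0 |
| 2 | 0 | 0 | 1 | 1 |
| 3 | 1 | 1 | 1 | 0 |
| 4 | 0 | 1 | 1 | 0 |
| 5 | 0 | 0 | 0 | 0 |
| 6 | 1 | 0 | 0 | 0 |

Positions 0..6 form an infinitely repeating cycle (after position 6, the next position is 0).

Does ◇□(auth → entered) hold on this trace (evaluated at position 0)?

Does not hold

□(auth → entered) is false at every position 0..6, so it never becomes true and ◇□(auth → entered) fails.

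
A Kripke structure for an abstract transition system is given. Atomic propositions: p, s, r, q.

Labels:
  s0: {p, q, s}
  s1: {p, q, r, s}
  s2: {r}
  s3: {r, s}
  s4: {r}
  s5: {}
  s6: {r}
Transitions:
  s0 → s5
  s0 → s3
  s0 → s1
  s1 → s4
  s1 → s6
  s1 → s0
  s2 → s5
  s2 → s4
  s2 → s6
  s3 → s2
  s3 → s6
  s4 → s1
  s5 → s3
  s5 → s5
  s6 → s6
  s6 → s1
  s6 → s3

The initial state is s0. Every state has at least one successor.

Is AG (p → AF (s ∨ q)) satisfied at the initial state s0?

States satisfying p → AF (s ∨ q): {s0, s1, s2, s3, s4, s5, s6}.
States satisfying AG (p → AF (s ∨ q)): {s0, s1, s2, s3, s4, s5, s6}.
Every state reachable from s0 satisfies p → AF (s ∨ q).
s0 ∈ Sat(AG (p → AF (s ∨ q))).

Yes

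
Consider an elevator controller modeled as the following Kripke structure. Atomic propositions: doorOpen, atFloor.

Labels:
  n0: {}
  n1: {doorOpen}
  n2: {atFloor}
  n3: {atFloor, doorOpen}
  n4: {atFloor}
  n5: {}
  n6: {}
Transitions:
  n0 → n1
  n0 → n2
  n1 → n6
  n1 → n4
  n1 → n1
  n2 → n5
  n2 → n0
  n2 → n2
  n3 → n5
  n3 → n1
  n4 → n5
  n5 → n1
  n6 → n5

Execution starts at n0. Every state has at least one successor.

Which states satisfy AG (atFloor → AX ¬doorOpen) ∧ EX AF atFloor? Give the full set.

States satisfying atFloor → AX ¬doorOpen: {n0, n1, n2, n4, n5, n6}.
States satisfying AG (atFloor → AX ¬doorOpen): {n0, n1, n2, n4, n5, n6}.
States satisfying AF atFloor: {n2, n3, n4}.
States satisfying EX AF atFloor: {n0, n1, n2}.
States satisfying AG (atFloor → AX ¬doorOpen) ∧ EX AF atFloor: {n0, n1, n2}.

{n0, n1, n2}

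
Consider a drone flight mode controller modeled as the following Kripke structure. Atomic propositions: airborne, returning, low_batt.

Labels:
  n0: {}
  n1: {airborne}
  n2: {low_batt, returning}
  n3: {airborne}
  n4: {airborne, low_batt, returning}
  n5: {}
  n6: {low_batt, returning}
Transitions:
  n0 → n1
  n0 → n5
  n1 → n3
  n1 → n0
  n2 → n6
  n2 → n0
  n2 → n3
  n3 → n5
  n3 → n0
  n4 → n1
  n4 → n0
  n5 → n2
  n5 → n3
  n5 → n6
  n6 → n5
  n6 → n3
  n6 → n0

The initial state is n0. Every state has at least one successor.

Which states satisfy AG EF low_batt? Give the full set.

{n0, n1, n2, n3, n4, n5, n6}

States satisfying EF low_batt: {n0, n1, n2, n3, n4, n5, n6}.
States satisfying AG EF low_batt: {n0, n1, n2, n3, n4, n5, n6}.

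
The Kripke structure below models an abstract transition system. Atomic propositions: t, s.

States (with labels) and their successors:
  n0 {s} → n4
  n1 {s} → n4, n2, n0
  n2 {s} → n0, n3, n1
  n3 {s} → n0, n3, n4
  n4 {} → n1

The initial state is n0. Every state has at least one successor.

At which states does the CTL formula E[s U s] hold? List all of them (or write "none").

States satisfying s: {n0, n1, n2, n3}.
States satisfying E[s U s]: {n0, n1, n2, n3}.

{n0, n1, n2, n3}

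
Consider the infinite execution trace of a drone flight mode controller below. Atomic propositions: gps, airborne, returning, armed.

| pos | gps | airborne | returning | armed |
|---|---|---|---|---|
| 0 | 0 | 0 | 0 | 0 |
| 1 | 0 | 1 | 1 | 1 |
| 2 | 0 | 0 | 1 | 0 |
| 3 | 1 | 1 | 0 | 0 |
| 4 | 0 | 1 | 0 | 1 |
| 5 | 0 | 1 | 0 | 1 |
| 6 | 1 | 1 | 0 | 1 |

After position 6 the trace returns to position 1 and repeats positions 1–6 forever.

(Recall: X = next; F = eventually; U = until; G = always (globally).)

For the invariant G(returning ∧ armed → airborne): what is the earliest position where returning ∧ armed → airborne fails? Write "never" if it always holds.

never

returning ∧ armed → airborne holds at every position 0..6, and those are all the positions the trace ever visits, so the invariant G(returning ∧ armed → airborne) is never violated.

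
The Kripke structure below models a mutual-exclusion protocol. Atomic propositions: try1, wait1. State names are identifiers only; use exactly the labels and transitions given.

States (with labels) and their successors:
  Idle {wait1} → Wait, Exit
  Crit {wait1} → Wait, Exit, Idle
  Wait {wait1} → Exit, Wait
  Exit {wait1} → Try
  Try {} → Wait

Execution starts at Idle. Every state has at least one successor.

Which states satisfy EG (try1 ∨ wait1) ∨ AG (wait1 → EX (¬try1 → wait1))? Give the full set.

{Idle, Crit, Wait}

States satisfying try1 ∨ wait1: {Idle, Crit, Wait, Exit}.
States satisfying EG (try1 ∨ wait1): {Idle, Crit, Wait}.
States satisfying wait1 → EX (¬try1 → wait1): {Idle, Crit, Wait, Try}.
States satisfying AG (wait1 → EX (¬try1 → wait1)): ∅.
States satisfying EG (try1 ∨ wait1) ∨ AG (wait1 → EX (¬try1 → wait1)): {Idle, Crit, Wait}.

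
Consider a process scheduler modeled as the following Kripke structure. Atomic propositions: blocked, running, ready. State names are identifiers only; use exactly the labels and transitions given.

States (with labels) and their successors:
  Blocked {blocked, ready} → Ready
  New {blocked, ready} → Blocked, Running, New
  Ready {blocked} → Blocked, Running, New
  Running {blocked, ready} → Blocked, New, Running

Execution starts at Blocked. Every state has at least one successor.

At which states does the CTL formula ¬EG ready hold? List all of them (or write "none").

{Blocked, Ready}

States satisfying ready: {Blocked, New, Running}.
States satisfying EG ready: {New, Running}.
States satisfying ¬EG ready: {Blocked, Ready}.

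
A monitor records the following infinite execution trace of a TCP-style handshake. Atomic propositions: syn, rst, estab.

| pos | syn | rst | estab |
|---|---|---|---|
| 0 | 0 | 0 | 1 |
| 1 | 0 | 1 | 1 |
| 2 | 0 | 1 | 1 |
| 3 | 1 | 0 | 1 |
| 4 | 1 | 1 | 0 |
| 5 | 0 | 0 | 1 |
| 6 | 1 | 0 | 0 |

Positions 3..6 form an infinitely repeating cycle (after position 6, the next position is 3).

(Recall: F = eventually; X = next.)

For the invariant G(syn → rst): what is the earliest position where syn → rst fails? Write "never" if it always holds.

Check syn → rst at each position in order: 0 ✓, 1 ✓, 2 ✓.
At position 3 the labels are {estab, syn}, so syn → rst is false there. This is the first violation.

3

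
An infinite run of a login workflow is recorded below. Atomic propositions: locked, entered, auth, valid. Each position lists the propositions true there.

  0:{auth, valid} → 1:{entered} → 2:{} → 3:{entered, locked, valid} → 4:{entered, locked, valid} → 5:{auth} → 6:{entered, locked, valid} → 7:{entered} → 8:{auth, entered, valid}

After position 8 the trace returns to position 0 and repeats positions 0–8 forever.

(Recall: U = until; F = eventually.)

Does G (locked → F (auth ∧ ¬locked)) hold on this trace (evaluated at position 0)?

Satisfied

locked → F (auth ∧ ¬locked) holds at every position 0..8, and those are all positions ever visited, so G (locked → F (auth ∧ ¬locked)) holds.
Positions where locked holds: 3, 4, 6.
Check F (auth ∧ ¬locked) at each: 3→ok, 4→ok, 6→ok.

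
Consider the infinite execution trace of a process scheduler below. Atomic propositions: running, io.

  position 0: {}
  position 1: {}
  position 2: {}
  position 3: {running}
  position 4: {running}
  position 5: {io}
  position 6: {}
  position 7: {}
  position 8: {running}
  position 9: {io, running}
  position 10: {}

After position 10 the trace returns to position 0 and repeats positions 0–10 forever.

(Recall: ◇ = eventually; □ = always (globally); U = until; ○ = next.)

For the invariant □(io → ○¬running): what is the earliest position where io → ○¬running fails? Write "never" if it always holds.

io → ○¬running holds at every position 0..10, and those are all the positions the trace ever visits, so the invariant □(io → ○¬running) is never violated.

never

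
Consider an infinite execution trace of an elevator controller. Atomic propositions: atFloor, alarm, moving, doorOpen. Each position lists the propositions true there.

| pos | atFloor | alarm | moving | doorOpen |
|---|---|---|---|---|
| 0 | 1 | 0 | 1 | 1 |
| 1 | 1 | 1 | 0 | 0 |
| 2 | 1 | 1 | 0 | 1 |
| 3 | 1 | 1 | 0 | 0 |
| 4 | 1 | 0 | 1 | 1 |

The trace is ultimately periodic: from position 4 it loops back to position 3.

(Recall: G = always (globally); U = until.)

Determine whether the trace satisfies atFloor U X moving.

Walking from position 0: X moving first holds at position 3, and atFloor holds at every earlier position along the way, so atFloor U X moving holds.

Satisfied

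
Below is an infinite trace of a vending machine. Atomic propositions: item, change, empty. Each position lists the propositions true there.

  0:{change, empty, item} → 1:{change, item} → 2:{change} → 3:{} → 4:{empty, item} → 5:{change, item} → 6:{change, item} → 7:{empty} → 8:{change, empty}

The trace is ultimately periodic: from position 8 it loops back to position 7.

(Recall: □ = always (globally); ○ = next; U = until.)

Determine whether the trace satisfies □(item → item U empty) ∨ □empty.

Violated

item → item U empty must hold at every position from 0 onward. It fails at position 1, so □(item → item U empty) is false.
Positions where item holds: 0, 1, 4, 5, 6.
Check item U empty at each: 0→ok, 1→fails, 4→ok, 5→ok, 6→ok.
empty must hold at every position from 0 onward. It fails at position 1, so □empty is false.
At position 0: □(item → item U empty) is false; □empty is false; so □(item → item U empty) ∨ □empty is false.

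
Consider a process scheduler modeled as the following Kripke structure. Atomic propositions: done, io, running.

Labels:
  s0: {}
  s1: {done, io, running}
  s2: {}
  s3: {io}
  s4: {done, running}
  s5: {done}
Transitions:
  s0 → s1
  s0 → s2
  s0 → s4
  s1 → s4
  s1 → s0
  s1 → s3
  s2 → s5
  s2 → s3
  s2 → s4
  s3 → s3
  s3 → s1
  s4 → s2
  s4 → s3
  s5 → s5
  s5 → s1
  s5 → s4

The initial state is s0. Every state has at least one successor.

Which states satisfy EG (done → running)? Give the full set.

States satisfying done → running: {s0, s1, s2, s3, s4}.
States satisfying EG (done → running): {s0, s1, s2, s3, s4}.

{s0, s1, s2, s3, s4}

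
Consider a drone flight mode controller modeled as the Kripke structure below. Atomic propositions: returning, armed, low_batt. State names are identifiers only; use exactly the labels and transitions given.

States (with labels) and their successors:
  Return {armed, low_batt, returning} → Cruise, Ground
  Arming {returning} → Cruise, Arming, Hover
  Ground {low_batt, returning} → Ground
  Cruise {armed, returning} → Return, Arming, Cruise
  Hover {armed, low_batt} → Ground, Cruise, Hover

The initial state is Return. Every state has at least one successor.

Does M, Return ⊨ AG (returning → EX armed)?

Violated

States satisfying returning → EX armed: {Return, Arming, Cruise, Hover}.
States satisfying AG (returning → EX armed): ∅.
Ground is reachable from Return and violates returning → EX armed, so AG fails at Return.
Return ∉ Sat(AG (returning → EX armed)).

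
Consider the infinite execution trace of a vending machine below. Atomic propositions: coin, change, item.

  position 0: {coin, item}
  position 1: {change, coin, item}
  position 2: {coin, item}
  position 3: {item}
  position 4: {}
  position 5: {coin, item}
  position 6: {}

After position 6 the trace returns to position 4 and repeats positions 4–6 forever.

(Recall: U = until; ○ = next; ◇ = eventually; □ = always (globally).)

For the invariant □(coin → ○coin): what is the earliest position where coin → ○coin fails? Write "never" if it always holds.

2

Check coin → ○coin at each position in order: 0 ✓, 1 ✓.
At position 2 the labels are {coin, item} and the next position 3 has {item}, so coin → ○coin is false there. This is the first violation.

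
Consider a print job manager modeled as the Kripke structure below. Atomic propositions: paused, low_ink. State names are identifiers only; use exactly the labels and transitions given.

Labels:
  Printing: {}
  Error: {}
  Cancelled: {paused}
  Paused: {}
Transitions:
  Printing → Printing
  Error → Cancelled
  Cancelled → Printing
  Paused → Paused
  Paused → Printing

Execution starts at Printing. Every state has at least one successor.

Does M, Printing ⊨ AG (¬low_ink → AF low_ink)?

States satisfying ¬low_ink → AF low_ink: ∅.
States satisfying AG (¬low_ink → AF low_ink): ∅.
Printing is reachable from Printing and violates ¬low_ink → AF low_ink, so AG fails at Printing.
Printing ∉ Sat(AG (¬low_ink → AF low_ink)).

Does not hold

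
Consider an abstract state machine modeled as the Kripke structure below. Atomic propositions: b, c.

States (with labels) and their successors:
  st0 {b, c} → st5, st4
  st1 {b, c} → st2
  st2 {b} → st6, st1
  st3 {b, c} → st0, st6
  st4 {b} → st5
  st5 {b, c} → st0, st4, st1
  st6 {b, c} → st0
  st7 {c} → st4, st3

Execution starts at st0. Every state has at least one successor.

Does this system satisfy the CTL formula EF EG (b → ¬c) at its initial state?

Does not hold

States satisfying EG (b → ¬c): ∅.
States satisfying EF EG (b → ¬c): ∅.
No suitable path/successor from st0 witnesses the formula.
st0 ∉ Sat(EF EG (b → ¬c)).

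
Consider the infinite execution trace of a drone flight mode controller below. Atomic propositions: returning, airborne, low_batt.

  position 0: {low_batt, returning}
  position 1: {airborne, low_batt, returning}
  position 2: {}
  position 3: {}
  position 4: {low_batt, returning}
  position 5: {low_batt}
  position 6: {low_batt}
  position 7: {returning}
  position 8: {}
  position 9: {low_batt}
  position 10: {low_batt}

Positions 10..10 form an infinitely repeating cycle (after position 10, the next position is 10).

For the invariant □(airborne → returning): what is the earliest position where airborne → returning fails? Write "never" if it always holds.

airborne → returning holds at every position 0..10, and those are all the positions the trace ever visits, so the invariant □(airborne → returning) is never violated.

never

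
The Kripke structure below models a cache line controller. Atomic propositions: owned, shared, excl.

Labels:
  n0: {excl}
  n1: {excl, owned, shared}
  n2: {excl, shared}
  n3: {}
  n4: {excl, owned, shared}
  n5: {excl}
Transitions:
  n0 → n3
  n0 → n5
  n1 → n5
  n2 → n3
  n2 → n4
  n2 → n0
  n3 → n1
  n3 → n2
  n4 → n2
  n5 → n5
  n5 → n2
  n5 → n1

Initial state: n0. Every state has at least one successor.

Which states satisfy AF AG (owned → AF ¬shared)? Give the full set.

none

States satisfying AG (owned → AF ¬shared): ∅.
States satisfying AF AG (owned → AF ¬shared): ∅.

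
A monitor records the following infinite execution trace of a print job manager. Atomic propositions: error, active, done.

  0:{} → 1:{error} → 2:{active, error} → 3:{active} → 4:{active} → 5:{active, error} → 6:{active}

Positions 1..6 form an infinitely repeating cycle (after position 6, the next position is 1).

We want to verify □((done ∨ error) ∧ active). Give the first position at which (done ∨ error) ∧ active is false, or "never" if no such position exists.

At position 0 the labels are {}, so (done ∨ error) ∧ active is false there. This is the first violation.

0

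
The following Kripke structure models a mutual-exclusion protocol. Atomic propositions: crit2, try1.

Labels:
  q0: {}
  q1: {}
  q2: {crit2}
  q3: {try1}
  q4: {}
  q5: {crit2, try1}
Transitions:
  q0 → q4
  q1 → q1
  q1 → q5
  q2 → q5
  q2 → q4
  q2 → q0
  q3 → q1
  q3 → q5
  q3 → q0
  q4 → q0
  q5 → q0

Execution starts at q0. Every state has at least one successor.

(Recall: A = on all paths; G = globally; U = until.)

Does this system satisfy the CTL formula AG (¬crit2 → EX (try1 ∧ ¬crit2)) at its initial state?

States satisfying ¬crit2 → EX (try1 ∧ ¬crit2): {q2, q5}.
States satisfying AG (¬crit2 → EX (try1 ∧ ¬crit2)): ∅.
q0 is reachable from q0 and violates ¬crit2 → EX (try1 ∧ ¬crit2), so AG fails at q0.
q0 ∉ Sat(AG (¬crit2 → EX (try1 ∧ ¬crit2))).

Violated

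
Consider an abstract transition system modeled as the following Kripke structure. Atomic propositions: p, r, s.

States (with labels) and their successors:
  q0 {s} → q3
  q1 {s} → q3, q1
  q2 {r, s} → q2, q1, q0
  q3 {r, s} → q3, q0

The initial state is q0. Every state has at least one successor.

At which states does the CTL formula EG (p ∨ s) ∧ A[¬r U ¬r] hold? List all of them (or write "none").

States satisfying p ∨ s: {q0, q1, q2, q3}.
States satisfying EG (p ∨ s): {q0, q1, q2, q3}.
States satisfying ¬r: {q0, q1}.
States satisfying A[¬r U ¬r]: {q0, q1}.
States satisfying EG (p ∨ s) ∧ A[¬r U ¬r]: {q0, q1}.

{q0, q1}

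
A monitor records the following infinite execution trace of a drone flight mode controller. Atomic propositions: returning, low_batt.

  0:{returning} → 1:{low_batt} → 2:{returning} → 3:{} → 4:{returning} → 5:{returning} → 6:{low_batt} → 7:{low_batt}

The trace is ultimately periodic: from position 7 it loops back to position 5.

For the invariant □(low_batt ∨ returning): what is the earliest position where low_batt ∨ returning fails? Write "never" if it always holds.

3

Check low_batt ∨ returning at each position in order: 0 ✓, 1 ✓, 2 ✓.
At position 3 the labels are {}, so low_batt ∨ returning is false there. This is the first violation.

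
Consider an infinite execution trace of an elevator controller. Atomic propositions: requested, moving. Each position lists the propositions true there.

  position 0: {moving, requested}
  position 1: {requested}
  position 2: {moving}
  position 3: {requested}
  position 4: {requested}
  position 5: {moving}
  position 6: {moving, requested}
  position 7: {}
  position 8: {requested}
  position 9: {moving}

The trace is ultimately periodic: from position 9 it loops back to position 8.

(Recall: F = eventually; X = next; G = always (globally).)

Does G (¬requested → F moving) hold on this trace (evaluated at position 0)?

¬requested → F moving holds at every position 0..9, and those are all positions ever visited, so G (¬requested → F moving) holds.
Positions where ¬requested holds: 2, 5, 7, 9.
Check F moving at each: 2→ok, 5→ok, 7→ok, 9→ok.

Holds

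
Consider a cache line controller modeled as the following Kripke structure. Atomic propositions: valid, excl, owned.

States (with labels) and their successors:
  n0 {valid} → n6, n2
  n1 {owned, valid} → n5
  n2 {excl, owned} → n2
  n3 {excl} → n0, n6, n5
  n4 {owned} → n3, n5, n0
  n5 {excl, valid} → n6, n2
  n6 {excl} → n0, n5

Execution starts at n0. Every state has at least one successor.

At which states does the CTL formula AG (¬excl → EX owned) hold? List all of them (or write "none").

{n0, n2, n3, n5, n6}

States satisfying ¬excl → EX owned: {n0, n2, n3, n5, n6}.
States satisfying AG (¬excl → EX owned): {n0, n2, n3, n5, n6}.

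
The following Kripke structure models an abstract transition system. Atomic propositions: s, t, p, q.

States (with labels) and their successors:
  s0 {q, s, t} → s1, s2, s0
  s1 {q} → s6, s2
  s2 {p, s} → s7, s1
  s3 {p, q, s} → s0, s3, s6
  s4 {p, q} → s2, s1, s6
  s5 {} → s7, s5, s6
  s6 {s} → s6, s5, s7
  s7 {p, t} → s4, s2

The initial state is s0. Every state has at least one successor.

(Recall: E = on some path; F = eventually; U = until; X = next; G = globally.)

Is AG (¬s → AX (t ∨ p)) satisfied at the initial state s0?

States satisfying ¬s → AX (t ∨ p): {s0, s2, s3, s6, s7}.
States satisfying AG (¬s → AX (t ∨ p)): ∅.
s1 is reachable from s0 and violates ¬s → AX (t ∨ p), so AG fails at s0.
s0 ∉ Sat(AG (¬s → AX (t ∨ p))).

No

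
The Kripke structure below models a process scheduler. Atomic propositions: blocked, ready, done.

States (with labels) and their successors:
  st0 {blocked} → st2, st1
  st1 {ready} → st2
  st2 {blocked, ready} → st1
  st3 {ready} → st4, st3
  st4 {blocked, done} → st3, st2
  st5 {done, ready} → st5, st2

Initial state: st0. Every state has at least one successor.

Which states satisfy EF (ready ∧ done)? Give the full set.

{st5}

States satisfying ready ∧ done: {st5}.
States satisfying EF (ready ∧ done): {st5}.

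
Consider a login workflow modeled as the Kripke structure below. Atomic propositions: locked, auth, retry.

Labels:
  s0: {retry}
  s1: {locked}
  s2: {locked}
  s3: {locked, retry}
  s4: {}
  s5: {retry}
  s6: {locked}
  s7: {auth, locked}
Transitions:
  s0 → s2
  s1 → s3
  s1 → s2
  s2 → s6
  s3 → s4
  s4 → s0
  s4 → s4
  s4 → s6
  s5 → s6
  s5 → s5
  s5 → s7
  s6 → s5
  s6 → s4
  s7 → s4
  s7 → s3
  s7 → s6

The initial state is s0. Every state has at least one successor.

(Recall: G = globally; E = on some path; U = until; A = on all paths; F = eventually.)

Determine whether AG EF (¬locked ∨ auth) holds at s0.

Holds

States satisfying EF (¬locked ∨ auth): {s0, s1, s2, s3, s4, s5, s6, s7}.
States satisfying AG EF (¬locked ∨ auth): {s0, s1, s2, s3, s4, s5, s6, s7}.
Every state reachable from s0 satisfies EF (¬locked ∨ auth).
s0 ∈ Sat(AG EF (¬locked ∨ auth)).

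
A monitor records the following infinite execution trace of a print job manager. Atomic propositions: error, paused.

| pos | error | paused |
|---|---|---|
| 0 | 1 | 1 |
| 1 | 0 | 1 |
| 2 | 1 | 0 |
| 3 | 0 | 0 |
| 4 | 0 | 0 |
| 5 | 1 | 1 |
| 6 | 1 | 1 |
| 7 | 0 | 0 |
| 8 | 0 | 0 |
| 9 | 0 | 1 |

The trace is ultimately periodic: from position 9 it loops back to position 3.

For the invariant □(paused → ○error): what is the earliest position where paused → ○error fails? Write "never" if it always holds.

At position 0 the labels are {error, paused} and the next position 1 has {paused}, so paused → ○error is false there. This is the first violation.

0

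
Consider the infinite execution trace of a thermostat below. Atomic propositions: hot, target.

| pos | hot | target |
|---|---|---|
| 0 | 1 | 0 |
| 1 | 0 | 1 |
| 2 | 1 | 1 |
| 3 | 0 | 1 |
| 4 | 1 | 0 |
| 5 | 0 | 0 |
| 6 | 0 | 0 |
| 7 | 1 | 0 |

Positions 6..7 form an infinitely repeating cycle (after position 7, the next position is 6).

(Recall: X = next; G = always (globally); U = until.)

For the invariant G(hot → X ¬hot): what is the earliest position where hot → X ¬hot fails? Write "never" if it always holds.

never

hot → X ¬hot holds at every position 0..7, and those are all the positions the trace ever visits, so the invariant G(hot → X ¬hot) is never violated.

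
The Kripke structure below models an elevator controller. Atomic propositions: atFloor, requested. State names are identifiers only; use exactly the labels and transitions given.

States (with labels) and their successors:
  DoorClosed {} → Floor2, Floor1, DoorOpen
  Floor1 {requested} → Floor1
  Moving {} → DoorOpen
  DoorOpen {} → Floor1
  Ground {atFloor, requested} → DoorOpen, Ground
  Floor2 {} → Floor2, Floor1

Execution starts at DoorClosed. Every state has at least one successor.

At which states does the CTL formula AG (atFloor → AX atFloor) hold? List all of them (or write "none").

States satisfying atFloor → AX atFloor: {DoorClosed, Floor1, Moving, DoorOpen, Floor2}.
States satisfying AG (atFloor → AX atFloor): {DoorClosed, Floor1, Moving, DoorOpen, Floor2}.

{DoorClosed, Floor1, Moving, DoorOpen, Floor2}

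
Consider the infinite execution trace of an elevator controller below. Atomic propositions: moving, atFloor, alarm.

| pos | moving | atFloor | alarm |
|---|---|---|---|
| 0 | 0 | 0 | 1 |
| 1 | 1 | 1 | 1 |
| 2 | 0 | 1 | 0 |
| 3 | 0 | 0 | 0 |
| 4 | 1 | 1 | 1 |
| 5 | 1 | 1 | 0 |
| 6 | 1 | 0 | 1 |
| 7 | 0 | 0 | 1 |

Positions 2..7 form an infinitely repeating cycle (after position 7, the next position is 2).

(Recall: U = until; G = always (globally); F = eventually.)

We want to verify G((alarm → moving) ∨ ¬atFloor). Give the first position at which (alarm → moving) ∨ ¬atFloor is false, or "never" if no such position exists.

never

(alarm → moving) ∨ ¬atFloor holds at every position 0..7, and those are all the positions the trace ever visits, so the invariant G((alarm → moving) ∨ ¬atFloor) is never violated.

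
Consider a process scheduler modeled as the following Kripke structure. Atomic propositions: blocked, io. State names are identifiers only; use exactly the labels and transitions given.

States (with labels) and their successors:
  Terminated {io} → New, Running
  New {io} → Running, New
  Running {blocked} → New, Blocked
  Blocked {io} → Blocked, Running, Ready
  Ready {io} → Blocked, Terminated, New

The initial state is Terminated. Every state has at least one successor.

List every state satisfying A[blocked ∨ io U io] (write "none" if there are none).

States satisfying blocked ∨ io: {Terminated, New, Running, Blocked, Ready}.
States satisfying io: {Terminated, New, Blocked, Ready}.
States satisfying A[blocked ∨ io U io]: {Terminated, New, Running, Blocked, Ready}.

{Terminated, New, Running, Blocked, Ready}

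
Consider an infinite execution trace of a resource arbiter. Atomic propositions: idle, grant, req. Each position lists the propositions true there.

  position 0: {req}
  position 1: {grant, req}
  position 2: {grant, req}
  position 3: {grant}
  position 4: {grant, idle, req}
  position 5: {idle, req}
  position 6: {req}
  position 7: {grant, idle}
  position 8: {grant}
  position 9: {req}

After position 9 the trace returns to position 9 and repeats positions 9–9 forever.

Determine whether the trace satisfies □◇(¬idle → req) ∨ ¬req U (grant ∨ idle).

Yes

◇(¬idle → req) holds at every position 0..9, and those are all positions ever visited, so □◇(¬idle → req) holds.
Walking from position 0: at position 0, grant ∨ idle has not yet held and ¬req fails, so ¬req U (grant ∨ idle) is false.
At position 0: □◇(¬idle → req) is true; ¬req U (grant ∨ idle) is false; so □◇(¬idle → req) ∨ ¬req U (grant ∨ idle) is true.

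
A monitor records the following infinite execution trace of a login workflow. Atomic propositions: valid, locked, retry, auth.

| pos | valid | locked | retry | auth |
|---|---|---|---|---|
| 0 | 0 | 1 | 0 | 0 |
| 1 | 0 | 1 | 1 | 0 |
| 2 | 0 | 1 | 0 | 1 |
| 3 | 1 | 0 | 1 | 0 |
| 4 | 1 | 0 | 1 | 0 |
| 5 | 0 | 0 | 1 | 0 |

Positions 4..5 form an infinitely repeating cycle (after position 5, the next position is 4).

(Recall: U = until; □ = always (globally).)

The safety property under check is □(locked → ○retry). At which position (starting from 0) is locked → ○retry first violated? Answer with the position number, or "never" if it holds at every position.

Check locked → ○retry at each position in order: 0 ✓.
At position 1 the labels are {locked, retry} and the next position 2 has {auth, locked}, so locked → ○retry is false there. This is the first violation.

1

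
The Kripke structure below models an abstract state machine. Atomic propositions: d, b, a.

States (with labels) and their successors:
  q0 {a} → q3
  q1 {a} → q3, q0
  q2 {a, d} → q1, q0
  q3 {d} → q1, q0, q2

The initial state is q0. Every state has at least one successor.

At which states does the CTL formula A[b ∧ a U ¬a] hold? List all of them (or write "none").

{q3}

States satisfying b ∧ a: ∅.
States satisfying ¬a: {q3}.
States satisfying A[b ∧ a U ¬a]: {q3}.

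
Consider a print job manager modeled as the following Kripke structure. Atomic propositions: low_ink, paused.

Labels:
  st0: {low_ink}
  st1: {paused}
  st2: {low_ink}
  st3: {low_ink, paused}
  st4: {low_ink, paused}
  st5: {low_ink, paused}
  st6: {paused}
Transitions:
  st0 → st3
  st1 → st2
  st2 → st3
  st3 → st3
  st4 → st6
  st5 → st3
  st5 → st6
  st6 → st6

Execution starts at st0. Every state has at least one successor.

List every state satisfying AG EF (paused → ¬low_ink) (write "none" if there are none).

States satisfying EF (paused → ¬low_ink): {st0, st1, st2, st4, st5, st6}.
States satisfying AG EF (paused → ¬low_ink): {st4, st6}.

{st4, st6}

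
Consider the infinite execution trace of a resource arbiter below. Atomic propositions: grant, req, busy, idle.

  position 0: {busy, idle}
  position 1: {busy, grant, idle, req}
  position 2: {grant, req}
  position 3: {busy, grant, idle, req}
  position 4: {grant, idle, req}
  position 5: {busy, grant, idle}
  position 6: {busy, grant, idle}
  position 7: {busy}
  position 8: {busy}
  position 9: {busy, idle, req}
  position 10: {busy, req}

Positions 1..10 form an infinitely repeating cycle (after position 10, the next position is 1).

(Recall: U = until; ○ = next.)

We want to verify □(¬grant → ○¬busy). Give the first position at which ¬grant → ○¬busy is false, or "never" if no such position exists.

At position 0 the labels are {busy, idle} and the next position 1 has {busy, grant, idle, req}, so ¬grant → ○¬busy is false there. This is the first violation.

0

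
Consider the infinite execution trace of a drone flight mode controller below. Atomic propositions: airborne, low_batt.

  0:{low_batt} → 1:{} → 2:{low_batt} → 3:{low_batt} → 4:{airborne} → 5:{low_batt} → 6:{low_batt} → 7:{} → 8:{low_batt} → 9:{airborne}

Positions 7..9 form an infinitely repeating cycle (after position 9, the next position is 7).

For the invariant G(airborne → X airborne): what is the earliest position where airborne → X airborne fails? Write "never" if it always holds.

4

Check airborne → X airborne at each position in order: 0 ✓, 1 ✓, 2 ✓, 3 ✓.
At position 4 the labels are {airborne} and the next position 5 has {low_batt}, so airborne → X airborne is false there. This is the first violation.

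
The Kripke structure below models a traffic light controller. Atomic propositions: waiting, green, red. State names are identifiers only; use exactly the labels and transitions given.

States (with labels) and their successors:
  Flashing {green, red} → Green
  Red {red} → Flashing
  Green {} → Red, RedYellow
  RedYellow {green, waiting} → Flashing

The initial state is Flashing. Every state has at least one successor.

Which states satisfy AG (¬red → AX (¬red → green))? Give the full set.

{Flashing, Red, Green, RedYellow}

States satisfying ¬red → AX (¬red → green): {Flashing, Red, Green, RedYellow}.
States satisfying AG (¬red → AX (¬red → green)): {Flashing, Red, Green, RedYellow}.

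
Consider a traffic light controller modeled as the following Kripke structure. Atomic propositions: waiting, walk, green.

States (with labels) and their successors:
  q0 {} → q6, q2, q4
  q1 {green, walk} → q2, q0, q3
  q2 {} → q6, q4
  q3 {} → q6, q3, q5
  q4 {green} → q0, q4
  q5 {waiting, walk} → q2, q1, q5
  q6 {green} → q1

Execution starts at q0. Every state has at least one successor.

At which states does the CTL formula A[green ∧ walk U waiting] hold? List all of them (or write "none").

States satisfying green ∧ walk: {q1}.
States satisfying waiting: {q5}.
States satisfying A[green ∧ walk U waiting]: {q5}.

{q5}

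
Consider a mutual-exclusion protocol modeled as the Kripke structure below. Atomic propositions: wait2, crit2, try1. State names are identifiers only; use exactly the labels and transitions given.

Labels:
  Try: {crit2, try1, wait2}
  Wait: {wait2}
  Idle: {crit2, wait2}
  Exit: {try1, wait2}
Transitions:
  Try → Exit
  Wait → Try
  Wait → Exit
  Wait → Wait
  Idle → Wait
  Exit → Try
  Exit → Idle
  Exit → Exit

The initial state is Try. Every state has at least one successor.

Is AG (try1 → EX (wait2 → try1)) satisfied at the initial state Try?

Satisfied

States satisfying try1 → EX (wait2 → try1): {Try, Wait, Idle, Exit}.
States satisfying AG (try1 → EX (wait2 → try1)): {Try, Wait, Idle, Exit}.
Every state reachable from Try satisfies try1 → EX (wait2 → try1).
Try ∈ Sat(AG (try1 → EX (wait2 → try1))).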